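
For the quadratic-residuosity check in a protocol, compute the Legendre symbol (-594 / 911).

1

Pull out -1: (-594 / 911) = (-1 / 911)·(594 / 911). Since 911 ≡ 3 (mod 4), (-1 / 911) = -1. Now have -(594 / 911).
Factor out 2: 594 = 2·297. Since 911 ≡ 7 (mod 8), (2 / 911) = +1. Now have -(297 / 911).
297 ≡ 1 (mod 4), so quadratic reciprocity gives (297 / 911) = (911 / 297). Reduce: 911 ≡ 20 (mod 297). Now have -(20 / 297).
Factor out 2: 20 = 2^2·5. Since 297 ≡ 1 (mod 8), (2 / 297) = +1, and (2 / 297)^2 = +1. Now have -(5 / 297).
5 ≡ 1 (mod 4), so quadratic reciprocity gives (5 / 297) = (297 / 5). Reduce: 297 ≡ 2 (mod 5). Now have -(2 / 5).
Factor out 2: 2 = 2. Since 5 ≡ 5 (mod 8), (2 / 5) = -1. Now have (1 / 5).
(1 / 5) = 1. Collecting the sign factors: 1.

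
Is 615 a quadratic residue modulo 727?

(615|727)
  = -(727|615)    [QR: both ≡ 3 mod 4, sign flips]
  = -(112|615)    [727 ≡ 112 mod 615]
  = -(7|615)    [615 ≡ 7 mod 8 ⇒ (2|615)^4 = +1]
  = (615|7)    [QR: both ≡ 3 mod 4, sign flips]
  = (6|7)    [615 ≡ 6 mod 7]
  = (3|7)    [7 ≡ 7 mod 8 ⇒ (2|7) = +1]
  = -(7|3)    [QR: both ≡ 3 mod 4, sign flips]
  = -(1|3)    [7 ≡ 1 mod 3]
  = -1    [(1|3) = 1]
(615|727) = -1, and 727 is prime, so 615 is not a quadratic residue mod 727.

no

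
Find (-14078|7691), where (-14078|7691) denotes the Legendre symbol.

Pull out -1: (-14078|7691) = (-1|7691)·(14078|7691). Since 7691 ≡ 3 (mod 4), (-1|7691) = -1. Now have -(14078|7691).
Reduce the numerator: 14078 ≡ 6387 (mod 7691), so (14078|7691) = (6387|7691).
Both 6387 ≡ 3 and 7691 ≡ 3 (mod 4), so reciprocity gives (6387|7691) = -(7691|6387). Reduce: 7691 ≡ 1304 (mod 6387). Now have (1304|6387).
Factor out 2: 1304 = 2^3·163. Since 6387 ≡ 3 (mod 8), (2|6387) = -1, and (2|6387)^3 = -1. Now have -(163|6387).
Both 163 ≡ 3 and 6387 ≡ 3 (mod 4), so reciprocity gives (163|6387) = -(6387|163). Reduce: 6387 ≡ 30 (mod 163). Now have (30|163).
Factor out 2: 30 = 2·15. Since 163 ≡ 3 (mod 8), (2|163) = -1. Now have -(15|163).
Both 15 ≡ 3 and 163 ≡ 3 (mod 4), so reciprocity gives (15|163) = -(163|15). Reduce: 163 ≡ 13 (mod 15). Now have (13|15).
13 ≡ 1 (mod 4), so quadratic reciprocity gives (13|15) = (15|13). Reduce: 15 ≡ 2 (mod 13). Now have (2|13).
Factor out 2: 2 = 2. Since 13 ≡ 5 (mod 8), (2|13) = -1. Now have -(1|13).
(1|13) = 1. Collecting the sign factors: -1.

-1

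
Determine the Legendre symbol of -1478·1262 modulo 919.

By multiplicativity, (-1478·1262/919) = (-1478/919)·(1262/919).
First factor (-1478/919):
(-1478/919)
  = (360/919)    [-1478 ≡ 360 mod 919]
  = (45/919)    [919 ≡ 7 mod 8 ⇒ (2/919)^3 = +1]
  = (919/45)    [QR: 45 ≡ 1 mod 4, sign kept]
  = (19/45)    [919 ≡ 19 mod 45]
  = (45/19)    [QR: 45 ≡ 1 mod 4, sign kept]
  = (7/19)    [45 ≡ 7 mod 19]
  = -(19/7)    [QR: both ≡ 3 mod 4, sign flips]
  = -(5/7)    [19 ≡ 5 mod 7]
  = -(7/5)    [QR: 5 ≡ 1 mod 4, sign kept]
  = -(2/5)    [7 ≡ 2 mod 5]
  = (1/5)    [5 ≡ 5 mod 8 ⇒ (2/5) = -1]
  = 1    [(1/5) = 1]
Second factor (1262/919):
(1262/919)
  = (343/919)    [1262 ≡ 343 mod 919]
  = -(919/343)    [QR: both ≡ 3 mod 4, sign flips]
  = -(233/343)    [919 ≡ 233 mod 343]
  = -(343/233)    [QR: 233 ≡ 1 mod 4, sign kept]
  = -(110/233)    [343 ≡ 110 mod 233]
  = -(55/233)    [233 ≡ 1 mod 8 ⇒ (2/233) = +1]
  = -(233/55)    [QR: 233 ≡ 1 mod 4, sign kept]
  = -(13/55)    [233 ≡ 13 mod 55]
  = -(55/13)    [QR: 13 ≡ 1 mod 4, sign kept]
  = -(3/13)    [55 ≡ 3 mod 13]
  = -(13/3)    [QR: 13 ≡ 1 mod 4, sign kept]
  = -(1/3)    [13 ≡ 1 mod 3]
  = -1    [(1/3) = 1]
Product: (1)·(-1) = -1.

-1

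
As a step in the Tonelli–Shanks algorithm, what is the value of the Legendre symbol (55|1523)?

1

(55|1523)
  = -(1523|55)    [QR: both ≡ 3 mod 4, sign flips]
  = -(38|55)    [1523 ≡ 38 mod 55]
  = -(19|55)    [55 ≡ 7 mod 8 ⇒ (2|55) = +1]
  = (55|19)    [QR: both ≡ 3 mod 4, sign flips]
  = (17|19)    [55 ≡ 17 mod 19]
  = (19|17)    [QR: 17 ≡ 1 mod 4, sign kept]
  = (2|17)    [19 ≡ 2 mod 17]
  = (1|17)    [17 ≡ 1 mod 8 ⇒ (2|17) = +1]
  = 1    [(1|17) = 1]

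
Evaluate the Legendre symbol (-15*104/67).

-1

By multiplicativity, (-15·104/67) = (-15/67)·(104/67).
First factor (-15/67):
Reduce the numerator: -15 ≡ 52 (mod 67), so (-15/67) = (52/67).
Factor out 2: 52 = 2^2·13. Since 67 ≡ 3 (mod 8), (2/67) = -1, and (2/67)^2 = +1. Now have (13/67).
13 ≡ 1 (mod 4), so quadratic reciprocity gives (13/67) = (67/13). Reduce: 67 ≡ 2 (mod 13). Now have (2/13).
Factor out 2: 2 = 2. Since 13 ≡ 5 (mod 8), (2/13) = -1. Now have -(1/13).
(1/13) = 1. Collecting the sign factors: -1.
Second factor (104/67):
Reduce the numerator: 104 ≡ 37 (mod 67), so (104/67) = (37/67).
37 ≡ 1 (mod 4), so quadratic reciprocity gives (37/67) = (67/37). Reduce: 67 ≡ 30 (mod 37). Now have (30/37).
Factor out 2: 30 = 2·15. Since 37 ≡ 5 (mod 8), (2/37) = -1. Now have -(15/37).
37 ≡ 1 (mod 4), so quadratic reciprocity gives (15/37) = (37/15). Reduce: 37 ≡ 7 (mod 15). Now have -(7/15).
Both 7 ≡ 3 and 15 ≡ 3 (mod 4), so reciprocity gives (7/15) = -(15/7). Reduce: 15 ≡ 1 (mod 7). Now have (1/7).
(1/7) = 1. Collecting the sign factors: 1.
Product: (-1)·(1) = -1.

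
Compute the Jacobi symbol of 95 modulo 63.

1

(95/63)
  = (32/63)    [95 ≡ 32 mod 63]
  = (1/63)    [63 ≡ 7 mod 8 ⇒ (2/63)^5 = +1]
  = 1    [(1/63) = 1]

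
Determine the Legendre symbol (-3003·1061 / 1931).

-1

By multiplicativity, (-3003·1061 / 1931) = (-3003 / 1931)·(1061 / 1931).
First factor (-3003 / 1931):
Pull out -1: (-3003 / 1931) = (-1 / 1931)·(3003 / 1931). Since 1931 ≡ 3 (mod 4), (-1 / 1931) = -1. Now have -(3003 / 1931).
Reduce the numerator: 3003 ≡ 1072 (mod 1931), so (3003 / 1931) = (1072 / 1931).
Factor out 2: 1072 = 2^4·67. Since 1931 ≡ 3 (mod 8), (2 / 1931) = -1, and (2 / 1931)^4 = +1. Now have -(67 / 1931).
Both 67 ≡ 3 and 1931 ≡ 3 (mod 4), so reciprocity gives (67 / 1931) = -(1931 / 67). Reduce: 1931 ≡ 55 (mod 67). Now have (55 / 67).
Both 55 ≡ 3 and 67 ≡ 3 (mod 4), so reciprocity gives (55 / 67) = -(67 / 55). Reduce: 67 ≡ 12 (mod 55). Now have -(12 / 55).
Factor out 2: 12 = 2^2·3. Since 55 ≡ 7 (mod 8), (2 / 55) = +1, and (2 / 55)^2 = +1. Now have -(3 / 55).
Both 3 ≡ 3 and 55 ≡ 3 (mod 4), so reciprocity gives (3 / 55) = -(55 / 3). Reduce: 55 ≡ 1 (mod 3). Now have (1 / 3).
(1 / 3) = 1. Collecting the sign factors: 1.
Second factor (1061 / 1931):
1061 ≡ 1 (mod 4), so quadratic reciprocity gives (1061 / 1931) = (1931 / 1061). Reduce: 1931 ≡ 870 (mod 1061). Now have (870 / 1061).
Factor out 2: 870 = 2·435. Since 1061 ≡ 5 (mod 8), (2 / 1061) = -1. Now have -(435 / 1061).
1061 ≡ 1 (mod 4), so quadratic reciprocity gives (435 / 1061) = (1061 / 435). Reduce: 1061 ≡ 191 (mod 435). Now have -(191 / 435).
Both 191 ≡ 3 and 435 ≡ 3 (mod 4), so reciprocity gives (191 / 435) = -(435 / 191). Reduce: 435 ≡ 53 (mod 191). Now have (53 / 191).
53 ≡ 1 (mod 4), so quadratic reciprocity gives (53 / 191) = (191 / 53). Reduce: 191 ≡ 32 (mod 53). Now have (32 / 53).
Factor out 2: 32 = 2^5. Since 53 ≡ 5 (mod 8), (2 / 53) = -1, and (2 / 53)^5 = -1. Now have -(1 / 53).
(1 / 53) = 1. Collecting the sign factors: -1.
Product: (1)·(-1) = -1.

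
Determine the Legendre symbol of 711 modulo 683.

-1

Reduce the numerator: 711 ≡ 28 (mod 683), so (711 / 683) = (28 / 683).
Factor out 2: 28 = 2^2·7. Since 683 ≡ 3 (mod 8), (2 / 683) = -1, and (2 / 683)^2 = +1. Now have (7 / 683).
Both 7 ≡ 3 and 683 ≡ 3 (mod 4), so reciprocity gives (7 / 683) = -(683 / 7). Reduce: 683 ≡ 4 (mod 7). Now have -(4 / 7).
Factor out 2: 4 = 2^2. Since 7 ≡ 7 (mod 8), (2 / 7) = +1, and (2 / 7)^2 = +1. Now have -(1 / 7).
(1 / 7) = 1. Collecting the sign factors: -1.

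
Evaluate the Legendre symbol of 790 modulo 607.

-1

Reduce the numerator: 790 ≡ 183 (mod 607), so (790 / 607) = (183 / 607).
Both 183 ≡ 3 and 607 ≡ 3 (mod 4), so reciprocity gives (183 / 607) = -(607 / 183). Reduce: 607 ≡ 58 (mod 183). Now have -(58 / 183).
Factor out 2: 58 = 2·29. Since 183 ≡ 7 (mod 8), (2 / 183) = +1. Now have -(29 / 183).
29 ≡ 1 (mod 4), so quadratic reciprocity gives (29 / 183) = (183 / 29). Reduce: 183 ≡ 9 (mod 29). Now have -(9 / 29).
9 ≡ 1 (mod 4), so quadratic reciprocity gives (9 / 29) = (29 / 9). Reduce: 29 ≡ 2 (mod 9). Now have -(2 / 9).
Factor out 2: 2 = 2. Since 9 ≡ 1 (mod 8), (2 / 9) = +1. Now have -(1 / 9).
(1 / 9) = 1. Collecting the sign factors: -1.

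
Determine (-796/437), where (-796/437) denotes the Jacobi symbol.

-1

(-796/437)
  = (78/437)    [-796 ≡ 78 mod 437]
  = -(39/437)    [437 ≡ 5 mod 8 ⇒ (2/437) = -1]
  = -(437/39)    [QR: 437 ≡ 1 mod 4, sign kept]
  = -(8/39)    [437 ≡ 8 mod 39]
  = -(1/39)    [39 ≡ 7 mod 8 ⇒ (2/39)^3 = +1]
  = -1    [(1/39) = 1]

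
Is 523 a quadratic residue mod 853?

853 ≡ 1 (mod 4), so quadratic reciprocity gives (523/853) = (853/523). Reduce: 853 ≡ 330 (mod 523). Now have (330/523).
Factor out 2: 330 = 2·165. Since 523 ≡ 3 (mod 8), (2/523) = -1. Now have -(165/523).
165 ≡ 1 (mod 4), so quadratic reciprocity gives (165/523) = (523/165). Reduce: 523 ≡ 28 (mod 165). Now have -(28/165).
Factor out 2: 28 = 2^2·7. Since 165 ≡ 5 (mod 8), (2/165) = -1, and (2/165)^2 = +1. Now have -(7/165).
165 ≡ 1 (mod 4), so quadratic reciprocity gives (7/165) = (165/7). Reduce: 165 ≡ 4 (mod 7). Now have -(4/7).
Factor out 2: 4 = 2^2. Since 7 ≡ 7 (mod 8), (2/7) = +1, and (2/7)^2 = +1. Now have -(1/7).
(1/7) = 1. Collecting the sign factors: -1.
(523/853) = -1, and 853 is prime, so 523 is not a quadratic residue mod 853.

no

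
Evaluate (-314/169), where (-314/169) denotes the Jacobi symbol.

1

Reduce the numerator: -314 ≡ 24 (mod 169), so (-314/169) = (24/169).
Factor out 2: 24 = 2^3·3. Since 169 ≡ 1 (mod 8), (2/169) = +1, and (2/169)^3 = +1. Now have (3/169).
169 ≡ 1 (mod 4), so quadratic reciprocity gives (3/169) = (169/3). Reduce: 169 ≡ 1 (mod 3). Now have (1/3).
(1/3) = 1. Collecting the sign factors: 1.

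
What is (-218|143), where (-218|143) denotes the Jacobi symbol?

(-218|143)
  = (68|143)    [-218 ≡ 68 mod 143]
  = (17|143)    [143 ≡ 7 mod 8 ⇒ (2|143)^2 = +1]
  = (143|17)    [QR: 17 ≡ 1 mod 4, sign kept]
  = (7|17)    [143 ≡ 7 mod 17]
  = (17|7)    [QR: 17 ≡ 1 mod 4, sign kept]
  = (3|7)    [17 ≡ 3 mod 7]
  = -(7|3)    [QR: both ≡ 3 mod 4, sign flips]
  = -(1|3)    [7 ≡ 1 mod 3]
  = -1    [(1|3) = 1]

-1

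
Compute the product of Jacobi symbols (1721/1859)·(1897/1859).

1

By multiplicativity, (1721·1897/1859) = (1721/1859)·(1897/1859).
First factor (1721/1859):
1721 ≡ 1 (mod 4), so quadratic reciprocity gives (1721/1859) = (1859/1721). Reduce: 1859 ≡ 138 (mod 1721). Now have (138/1721).
Factor out 2: 138 = 2·69. Since 1721 ≡ 1 (mod 8), (2/1721) = +1. Now have (69/1721).
69 ≡ 1 (mod 4), so quadratic reciprocity gives (69/1721) = (1721/69). Reduce: 1721 ≡ 65 (mod 69). Now have (65/69).
65 ≡ 1 (mod 4), so quadratic reciprocity gives (65/69) = (69/65). Reduce: 69 ≡ 4 (mod 65). Now have (4/65).
Factor out 2: 4 = 2^2. Since 65 ≡ 1 (mod 8), (2/65) = +1, and (2/65)^2 = +1. Now have (1/65).
(1/65) = 1. Collecting the sign factors: 1.
Second factor (1897/1859):
Reduce the numerator: 1897 ≡ 38 (mod 1859), so (1897/1859) = (38/1859).
Factor out 2: 38 = 2·19. Since 1859 ≡ 3 (mod 8), (2/1859) = -1. Now have -(19/1859).
Both 19 ≡ 3 and 1859 ≡ 3 (mod 4), so reciprocity gives (19/1859) = -(1859/19). Reduce: 1859 ≡ 16 (mod 19). Now have (16/19).
Factor out 2: 16 = 2^4. Since 19 ≡ 3 (mod 8), (2/19) = -1, and (2/19)^4 = +1. Now have (1/19).
(1/19) = 1. Collecting the sign factors: 1.
Product: (1)·(1) = 1.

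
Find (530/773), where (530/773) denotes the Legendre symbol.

(530/773)
  = -(265/773)    [773 ≡ 5 mod 8 ⇒ (2/773) = -1]
  = -(773/265)    [QR: 265 ≡ 1 mod 4, sign kept]
  = -(243/265)    [773 ≡ 243 mod 265]
  = -(265/243)    [QR: 265 ≡ 1 mod 4, sign kept]
  = -(22/243)    [265 ≡ 22 mod 243]
  = (11/243)    [243 ≡ 3 mod 8 ⇒ (2/243) = -1]
  = -(243/11)    [QR: both ≡ 3 mod 4, sign flips]
  = -(1/11)    [243 ≡ 1 mod 11]
  = -1    [(1/11) = 1]

-1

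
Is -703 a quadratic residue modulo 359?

yes

Pull out -1: (-703/359) = (-1/359)·(703/359). Since 359 ≡ 3 (mod 4), (-1/359) = -1. Now have -(703/359).
Reduce the numerator: 703 ≡ 344 (mod 359), so (703/359) = (344/359).
Factor out 2: 344 = 2^3·43. Since 359 ≡ 7 (mod 8), (2/359) = +1, and (2/359)^3 = +1. Now have -(43/359).
Both 43 ≡ 3 and 359 ≡ 3 (mod 4), so reciprocity gives (43/359) = -(359/43). Reduce: 359 ≡ 15 (mod 43). Now have (15/43).
Both 15 ≡ 3 and 43 ≡ 3 (mod 4), so reciprocity gives (15/43) = -(43/15). Reduce: 43 ≡ 13 (mod 15). Now have -(13/15).
13 ≡ 1 (mod 4), so quadratic reciprocity gives (13/15) = (15/13). Reduce: 15 ≡ 2 (mod 13). Now have -(2/13).
Factor out 2: 2 = 2. Since 13 ≡ 5 (mod 8), (2/13) = -1. Now have (1/13).
(1/13) = 1. Collecting the sign factors: 1.
The Legendre symbol is 1, so x^2 ≡ -703 (mod 359) has solution.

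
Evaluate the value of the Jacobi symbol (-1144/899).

(-1144/899)
  = -(1144/899)    [899 ≡ 3 mod 4 ⇒ (-1/899) = -1]
  = -(245/899)    [1144 ≡ 245 mod 899]
  = -(899/245)    [QR: 245 ≡ 1 mod 4, sign kept]
  = -(164/245)    [899 ≡ 164 mod 245]
  = -(41/245)    [245 ≡ 5 mod 8 ⇒ (2/245)^2 = +1]
  = -(245/41)    [QR: 41 ≡ 1 mod 4, sign kept]
  = -(40/41)    [245 ≡ 40 mod 41]
  = -(5/41)    [41 ≡ 1 mod 8 ⇒ (2/41)^3 = +1]
  = -(41/5)    [QR: 5 ≡ 1 mod 4, sign kept]
  = -(1/5)    [41 ≡ 1 mod 5]
  = -1    [(1/5) = 1]

-1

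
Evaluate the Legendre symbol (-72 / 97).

1

Reduce the numerator: -72 ≡ 25 (mod 97), so (-72 / 97) = (25 / 97).
25 ≡ 1 (mod 4), so quadratic reciprocity gives (25 / 97) = (97 / 25). Reduce: 97 ≡ 22 (mod 25). Now have (22 / 25).
Factor out 2: 22 = 2·11. Since 25 ≡ 1 (mod 8), (2 / 25) = +1. Now have (11 / 25).
25 ≡ 1 (mod 4), so quadratic reciprocity gives (11 / 25) = (25 / 11). Reduce: 25 ≡ 3 (mod 11). Now have (3 / 11).
Both 3 ≡ 3 and 11 ≡ 3 (mod 4), so reciprocity gives (3 / 11) = -(11 / 3). Reduce: 11 ≡ 2 (mod 3). Now have -(2 / 3).
Factor out 2: 2 = 2. Since 3 ≡ 3 (mod 8), (2 / 3) = -1. Now have (1 / 3).
(1 / 3) = 1. Collecting the sign factors: 1.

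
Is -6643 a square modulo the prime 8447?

Reduce the numerator: -6643 ≡ 1804 (mod 8447), so (-6643/8447) = (1804/8447).
Factor out 2: 1804 = 2^2·451. Since 8447 ≡ 7 (mod 8), (2/8447) = +1, and (2/8447)^2 = +1. Now have (451/8447).
Both 451 ≡ 3 and 8447 ≡ 3 (mod 4), so reciprocity gives (451/8447) = -(8447/451). Reduce: 8447 ≡ 329 (mod 451). Now have -(329/451).
329 ≡ 1 (mod 4), so quadratic reciprocity gives (329/451) = (451/329). Reduce: 451 ≡ 122 (mod 329). Now have -(122/329).
Factor out 2: 122 = 2·61. Since 329 ≡ 1 (mod 8), (2/329) = +1. Now have -(61/329).
61 ≡ 1 (mod 4), so quadratic reciprocity gives (61/329) = (329/61). Reduce: 329 ≡ 24 (mod 61). Now have -(24/61).
Factor out 2: 24 = 2^3·3. Since 61 ≡ 5 (mod 8), (2/61) = -1, and (2/61)^3 = -1. Now have (3/61).
61 ≡ 1 (mod 4), so quadratic reciprocity gives (3/61) = (61/3). Reduce: 61 ≡ 1 (mod 3). Now have (1/3).
(1/3) = 1. Collecting the sign factors: 1.
The Legendre symbol is 1, so x^2 ≡ -6643 (mod 8447) has solution.

yes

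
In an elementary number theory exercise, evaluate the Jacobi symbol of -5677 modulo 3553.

-1

Reduce the numerator: -5677 ≡ 1429 (mod 3553), so (-5677 / 3553) = (1429 / 3553).
1429 ≡ 1 (mod 4), so quadratic reciprocity gives (1429 / 3553) = (3553 / 1429). Reduce: 3553 ≡ 695 (mod 1429). Now have (695 / 1429).
1429 ≡ 1 (mod 4), so quadratic reciprocity gives (695 / 1429) = (1429 / 695). Reduce: 1429 ≡ 39 (mod 695). Now have (39 / 695).
Both 39 ≡ 3 and 695 ≡ 3 (mod 4), so reciprocity gives (39 / 695) = -(695 / 39). Reduce: 695 ≡ 32 (mod 39). Now have -(32 / 39).
Factor out 2: 32 = 2^5. Since 39 ≡ 7 (mod 8), (2 / 39) = +1, and (2 / 39)^5 = +1. Now have -(1 / 39).
(1 / 39) = 1. Collecting the sign factors: -1.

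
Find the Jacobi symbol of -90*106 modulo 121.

By multiplicativity, (-90·106|121) = (-90|121)·(106|121).
First factor (-90|121):
Reduce the numerator: -90 ≡ 31 (mod 121), so (-90|121) = (31|121).
121 ≡ 1 (mod 4), so quadratic reciprocity gives (31|121) = (121|31). Reduce: 121 ≡ 28 (mod 31). Now have (28|31).
Factor out 2: 28 = 2^2·7. Since 31 ≡ 7 (mod 8), (2|31) = +1, and (2|31)^2 = +1. Now have (7|31).
Both 7 ≡ 3 and 31 ≡ 3 (mod 4), so reciprocity gives (7|31) = -(31|7). Reduce: 31 ≡ 3 (mod 7). Now have -(3|7).
Both 3 ≡ 3 and 7 ≡ 3 (mod 4), so reciprocity gives (3|7) = -(7|3). Reduce: 7 ≡ 1 (mod 3). Now have (1|3).
(1|3) = 1. Collecting the sign factors: 1.
Second factor (106|121):
Factor out 2: 106 = 2·53. Since 121 ≡ 1 (mod 8), (2|121) = +1. Now have (53|121).
53 ≡ 1 (mod 4), so quadratic reciprocity gives (53|121) = (121|53). Reduce: 121 ≡ 15 (mod 53). Now have (15|53).
53 ≡ 1 (mod 4), so quadratic reciprocity gives (15|53) = (53|15). Reduce: 53 ≡ 8 (mod 15). Now have (8|15).
Factor out 2: 8 = 2^3. Since 15 ≡ 7 (mod 8), (2|15) = +1, and (2|15)^3 = +1. Now have (1|15).
(1|15) = 1. Collecting the sign factors: 1.
Product: (1)·(1) = 1.

1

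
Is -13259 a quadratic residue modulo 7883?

Reduce the numerator: -13259 ≡ 2507 (mod 7883), so (-13259/7883) = (2507/7883).
Both 2507 ≡ 3 and 7883 ≡ 3 (mod 4), so reciprocity gives (2507/7883) = -(7883/2507). Reduce: 7883 ≡ 362 (mod 2507). Now have -(362/2507).
Factor out 2: 362 = 2·181. Since 2507 ≡ 3 (mod 8), (2/2507) = -1. Now have (181/2507).
181 ≡ 1 (mod 4), so quadratic reciprocity gives (181/2507) = (2507/181). Reduce: 2507 ≡ 154 (mod 181). Now have (154/181).
Factor out 2: 154 = 2·77. Since 181 ≡ 5 (mod 8), (2/181) = -1. Now have -(77/181).
77 ≡ 1 (mod 4), so quadratic reciprocity gives (77/181) = (181/77). Reduce: 181 ≡ 27 (mod 77). Now have -(27/77).
77 ≡ 1 (mod 4), so quadratic reciprocity gives (27/77) = (77/27). Reduce: 77 ≡ 23 (mod 27). Now have -(23/27).
Both 23 ≡ 3 and 27 ≡ 3 (mod 4), so reciprocity gives (23/27) = -(27/23). Reduce: 27 ≡ 4 (mod 23). Now have (4/23).
Factor out 2: 4 = 2^2. Since 23 ≡ 7 (mod 8), (2/23) = +1, and (2/23)^2 = +1. Now have (1/23).
(1/23) = 1. Collecting the sign factors: 1.
The Legendre symbol is 1, so x^2 ≡ -13259 (mod 7883) has solution.

yes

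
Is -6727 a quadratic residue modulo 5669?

(-6727/5669)
  = (6727/5669)    [5669 ≡ 1 mod 4 ⇒ (-1/5669) = +1]
  = (1058/5669)    [6727 ≡ 1058 mod 5669]
  = -(529/5669)    [5669 ≡ 5 mod 8 ⇒ (2/5669) = -1]
  = -(5669/529)    [QR: 529 ≡ 1 mod 4, sign kept]
  = -(379/529)    [5669 ≡ 379 mod 529]
  = -(529/379)    [QR: 529 ≡ 1 mod 4, sign kept]
  = -(150/379)    [529 ≡ 150 mod 379]
  = (75/379)    [379 ≡ 3 mod 8 ⇒ (2/379) = -1]
  = -(379/75)    [QR: both ≡ 3 mod 4, sign flips]
  = -(4/75)    [379 ≡ 4 mod 75]
  = -(1/75)    [75 ≡ 3 mod 8 ⇒ (2/75)^2 = +1]
  = -1    [(1/75) = 1]
The Legendre symbol is -1, so x^2 ≡ -6727 (mod 5669) has no solution.

no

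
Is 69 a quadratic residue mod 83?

yes

(69|83)
  = (83|69)    [QR: 69 ≡ 1 mod 4, sign kept]
  = (14|69)    [83 ≡ 14 mod 69]
  = -(7|69)    [69 ≡ 5 mod 8 ⇒ (2|69) = -1]
  = -(69|7)    [QR: 69 ≡ 1 mod 4, sign kept]
  = -(6|7)    [69 ≡ 6 mod 7]
  = -(3|7)    [7 ≡ 7 mod 8 ⇒ (2|7) = +1]
  = (7|3)    [QR: both ≡ 3 mod 4, sign flips]
  = (1|3)    [7 ≡ 1 mod 3]
  = 1    [(1|3) = 1]
(69|83) = 1, and 83 is prime, so 69 is a quadratic residue mod 83.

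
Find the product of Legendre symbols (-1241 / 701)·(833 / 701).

By multiplicativity, (-1241·833 / 701) = (-1241 / 701)·(833 / 701).
First factor (-1241 / 701):
(-1241 / 701)
  = (1241 / 701)    [701 ≡ 1 mod 4 ⇒ (-1 / 701) = +1]
  = (540 / 701)    [1241 ≡ 540 mod 701]
  = (135 / 701)    [701 ≡ 5 mod 8 ⇒ (2 / 701)^2 = +1]
  = (701 / 135)    [QR: 701 ≡ 1 mod 4, sign kept]
  = (26 / 135)    [701 ≡ 26 mod 135]
  = (13 / 135)    [135 ≡ 7 mod 8 ⇒ (2 / 135) = +1]
  = (135 / 13)    [QR: 13 ≡ 1 mod 4, sign kept]
  = (5 / 13)    [135 ≡ 5 mod 13]
  = (13 / 5)    [QR: 5 ≡ 1 mod 4, sign kept]
  = (3 / 5)    [13 ≡ 3 mod 5]
  = (5 / 3)    [QR: 5 ≡ 1 mod 4, sign kept]
  = (2 / 3)    [5 ≡ 2 mod 3]
  = -(1 / 3)    [3 ≡ 3 mod 8 ⇒ (2 / 3) = -1]
  = -1    [(1 / 3) = 1]
Second factor (833 / 701):
(833 / 701)
  = (132 / 701)    [833 ≡ 132 mod 701]
  = (33 / 701)    [701 ≡ 5 mod 8 ⇒ (2 / 701)^2 = +1]
  = (701 / 33)    [QR: 33 ≡ 1 mod 4, sign kept]
  = (8 / 33)    [701 ≡ 8 mod 33]
  = (1 / 33)    [33 ≡ 1 mod 8 ⇒ (2 / 33)^3 = +1]
  = 1    [(1 / 33) = 1]
Product: (-1)·(1) = -1.

-1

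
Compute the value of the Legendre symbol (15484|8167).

1

Reduce the numerator: 15484 ≡ 7317 (mod 8167), so (15484|8167) = (7317|8167).
7317 ≡ 1 (mod 4), so quadratic reciprocity gives (7317|8167) = (8167|7317). Reduce: 8167 ≡ 850 (mod 7317). Now have (850|7317).
Factor out 2: 850 = 2·425. Since 7317 ≡ 5 (mod 8), (2|7317) = -1. Now have -(425|7317).
425 ≡ 1 (mod 4), so quadratic reciprocity gives (425|7317) = (7317|425). Reduce: 7317 ≡ 92 (mod 425). Now have -(92|425).
Factor out 2: 92 = 2^2·23. Since 425 ≡ 1 (mod 8), (2|425) = +1, and (2|425)^2 = +1. Now have -(23|425).
425 ≡ 1 (mod 4), so quadratic reciprocity gives (23|425) = (425|23). Reduce: 425 ≡ 11 (mod 23). Now have -(11|23).
Both 11 ≡ 3 and 23 ≡ 3 (mod 4), so reciprocity gives (11|23) = -(23|11). Reduce: 23 ≡ 1 (mod 11). Now have (1|11).
(1|11) = 1. Collecting the sign factors: 1.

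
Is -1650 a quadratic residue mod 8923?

no

Reduce the numerator: -1650 ≡ 7273 (mod 8923), so (-1650/8923) = (7273/8923).
7273 ≡ 1 (mod 4), so quadratic reciprocity gives (7273/8923) = (8923/7273). Reduce: 8923 ≡ 1650 (mod 7273). Now have (1650/7273).
Factor out 2: 1650 = 2·825. Since 7273 ≡ 1 (mod 8), (2/7273) = +1. Now have (825/7273).
825 ≡ 1 (mod 4), so quadratic reciprocity gives (825/7273) = (7273/825). Reduce: 7273 ≡ 673 (mod 825). Now have (673/825).
673 ≡ 1 (mod 4), so quadratic reciprocity gives (673/825) = (825/673). Reduce: 825 ≡ 152 (mod 673). Now have (152/673).
Factor out 2: 152 = 2^3·19. Since 673 ≡ 1 (mod 8), (2/673) = +1, and (2/673)^3 = +1. Now have (19/673).
673 ≡ 1 (mod 4), so quadratic reciprocity gives (19/673) = (673/19). Reduce: 673 ≡ 8 (mod 19). Now have (8/19).
Factor out 2: 8 = 2^3. Since 19 ≡ 3 (mod 8), (2/19) = -1, and (2/19)^3 = -1. Now have -(1/19).
(1/19) = 1. Collecting the sign factors: -1.
(-1650/8923) = -1, and 8923 is prime, so -1650 is not a quadratic residue mod 8923.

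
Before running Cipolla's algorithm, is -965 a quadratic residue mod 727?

(-965|727)
  = (489|727)    [-965 ≡ 489 mod 727]
  = (727|489)    [QR: 489 ≡ 1 mod 4, sign kept]
  = (238|489)    [727 ≡ 238 mod 489]
  = (119|489)    [489 ≡ 1 mod 8 ⇒ (2|489) = +1]
  = (489|119)    [QR: 489 ≡ 1 mod 4, sign kept]
  = (13|119)    [489 ≡ 13 mod 119]
  = (119|13)    [QR: 13 ≡ 1 mod 4, sign kept]
  = (2|13)    [119 ≡ 2 mod 13]
  = -(1|13)    [13 ≡ 5 mod 8 ⇒ (2|13) = -1]
  = -1    [(1|13) = 1]
The Legendre symbol is -1, so x^2 ≡ -965 (mod 727) has no solution.

no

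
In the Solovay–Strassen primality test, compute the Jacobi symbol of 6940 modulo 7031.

1

(6940 / 7031)
  = (1735 / 7031)    [7031 ≡ 7 mod 8 ⇒ (2 / 7031)^2 = +1]
  = -(7031 / 1735)    [QR: both ≡ 3 mod 4, sign flips]
  = -(91 / 1735)    [7031 ≡ 91 mod 1735]
  = (1735 / 91)    [QR: both ≡ 3 mod 4, sign flips]
  = (6 / 91)    [1735 ≡ 6 mod 91]
  = -(3 / 91)    [91 ≡ 3 mod 8 ⇒ (2 / 91) = -1]
  = (91 / 3)    [QR: both ≡ 3 mod 4, sign flips]
  = (1 / 3)    [91 ≡ 1 mod 3]
  = 1    [(1 / 3) = 1]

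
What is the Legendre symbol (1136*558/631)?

By multiplicativity, (1136·558/631) = (1136/631)·(558/631).
First factor (1136/631):
Reduce the numerator: 1136 ≡ 505 (mod 631), so (1136/631) = (505/631).
505 ≡ 1 (mod 4), so quadratic reciprocity gives (505/631) = (631/505). Reduce: 631 ≡ 126 (mod 505). Now have (126/505).
Factor out 2: 126 = 2·63. Since 505 ≡ 1 (mod 8), (2/505) = +1. Now have (63/505).
505 ≡ 1 (mod 4), so quadratic reciprocity gives (63/505) = (505/63). Reduce: 505 ≡ 1 (mod 63). Now have (1/63).
(1/63) = 1. Collecting the sign factors: 1.
Second factor (558/631):
Factor out 2: 558 = 2·279. Since 631 ≡ 7 (mod 8), (2/631) = +1. Now have (279/631).
Both 279 ≡ 3 and 631 ≡ 3 (mod 4), so reciprocity gives (279/631) = -(631/279). Reduce: 631 ≡ 73 (mod 279). Now have -(73/279).
73 ≡ 1 (mod 4), so quadratic reciprocity gives (73/279) = (279/73). Reduce: 279 ≡ 60 (mod 73). Now have -(60/73).
Factor out 2: 60 = 2^2·15. Since 73 ≡ 1 (mod 8), (2/73) = +1, and (2/73)^2 = +1. Now have -(15/73).
73 ≡ 1 (mod 4), so quadratic reciprocity gives (15/73) = (73/15). Reduce: 73 ≡ 13 (mod 15). Now have -(13/15).
13 ≡ 1 (mod 4), so quadratic reciprocity gives (13/15) = (15/13). Reduce: 15 ≡ 2 (mod 13). Now have -(2/13).
Factor out 2: 2 = 2. Since 13 ≡ 5 (mod 8), (2/13) = -1. Now have (1/13).
(1/13) = 1. Collecting the sign factors: 1.
Product: (1)·(1) = 1.

1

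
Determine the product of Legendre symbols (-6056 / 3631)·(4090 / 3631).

1

By multiplicativity, (-6056·4090 / 3631) = (-6056 / 3631)·(4090 / 3631).
First factor (-6056 / 3631):
(-6056 / 3631)
  = (1206 / 3631)    [-6056 ≡ 1206 mod 3631]
  = (603 / 3631)    [3631 ≡ 7 mod 8 ⇒ (2 / 3631) = +1]
  = -(3631 / 603)    [QR: both ≡ 3 mod 4, sign flips]
  = -(13 / 603)    [3631 ≡ 13 mod 603]
  = -(603 / 13)    [QR: 13 ≡ 1 mod 4, sign kept]
  = -(5 / 13)    [603 ≡ 5 mod 13]
  = -(13 / 5)    [QR: 5 ≡ 1 mod 4, sign kept]
  = -(3 / 5)    [13 ≡ 3 mod 5]
  = -(5 / 3)    [QR: 5 ≡ 1 mod 4, sign kept]
  = -(2 / 3)    [5 ≡ 2 mod 3]
  = (1 / 3)    [3 ≡ 3 mod 8 ⇒ (2 / 3) = -1]
  = 1    [(1 / 3) = 1]
Second factor (4090 / 3631):
(4090 / 3631)
  = (459 / 3631)    [4090 ≡ 459 mod 3631]
  = -(3631 / 459)    [QR: both ≡ 3 mod 4, sign flips]
  = -(418 / 459)    [3631 ≡ 418 mod 459]
  = (209 / 459)    [459 ≡ 3 mod 8 ⇒ (2 / 459) = -1]
  = (459 / 209)    [QR: 209 ≡ 1 mod 4, sign kept]
  = (41 / 209)    [459 ≡ 41 mod 209]
  = (209 / 41)    [QR: 41 ≡ 1 mod 4, sign kept]
  = (4 / 41)    [209 ≡ 4 mod 41]
  = (1 / 41)    [41 ≡ 1 mod 8 ⇒ (2 / 41)^2 = +1]
  = 1    [(1 / 41) = 1]
Product: (1)·(1) = 1.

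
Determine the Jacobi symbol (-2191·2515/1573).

1

By multiplicativity, (-2191·2515/1573) = (-2191/1573)·(2515/1573).
First factor (-2191/1573):
(-2191/1573)
  = (955/1573)    [-2191 ≡ 955 mod 1573]
  = (1573/955)    [QR: 1573 ≡ 1 mod 4, sign kept]
  = (618/955)    [1573 ≡ 618 mod 955]
  = -(309/955)    [955 ≡ 3 mod 8 ⇒ (2/955) = -1]
  = -(955/309)    [QR: 309 ≡ 1 mod 4, sign kept]
  = -(28/309)    [955 ≡ 28 mod 309]
  = -(7/309)    [309 ≡ 5 mod 8 ⇒ (2/309)^2 = +1]
  = -(309/7)    [QR: 309 ≡ 1 mod 4, sign kept]
  = -(1/7)    [309 ≡ 1 mod 7]
  = -1    [(1/7) = 1]
Second factor (2515/1573):
(2515/1573)
  = (942/1573)    [2515 ≡ 942 mod 1573]
  = -(471/1573)    [1573 ≡ 5 mod 8 ⇒ (2/1573) = -1]
  = -(1573/471)    [QR: 1573 ≡ 1 mod 4, sign kept]
  = -(160/471)    [1573 ≡ 160 mod 471]
  = -(5/471)    [471 ≡ 7 mod 8 ⇒ (2/471)^5 = +1]
  = -(471/5)    [QR: 5 ≡ 1 mod 4, sign kept]
  = -(1/5)    [471 ≡ 1 mod 5]
  = -1    [(1/5) = 1]
Product: (-1)·(-1) = 1.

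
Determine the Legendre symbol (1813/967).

-1

Reduce the numerator: 1813 ≡ 846 (mod 967), so (1813/967) = (846/967).
Factor out 2: 846 = 2·423. Since 967 ≡ 7 (mod 8), (2/967) = +1. Now have (423/967).
Both 423 ≡ 3 and 967 ≡ 3 (mod 4), so reciprocity gives (423/967) = -(967/423). Reduce: 967 ≡ 121 (mod 423). Now have -(121/423).
121 ≡ 1 (mod 4), so quadratic reciprocity gives (121/423) = (423/121). Reduce: 423 ≡ 60 (mod 121). Now have -(60/121).
Factor out 2: 60 = 2^2·15. Since 121 ≡ 1 (mod 8), (2/121) = +1, and (2/121)^2 = +1. Now have -(15/121).
121 ≡ 1 (mod 4), so quadratic reciprocity gives (15/121) = (121/15). Reduce: 121 ≡ 1 (mod 15). Now have -(1/15).
(1/15) = 1. Collecting the sign factors: -1.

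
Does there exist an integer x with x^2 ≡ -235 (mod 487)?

no

Pull out -1: (-235|487) = (-1|487)·(235|487). Since 487 ≡ 3 (mod 4), (-1|487) = -1. Now have -(235|487).
Both 235 ≡ 3 and 487 ≡ 3 (mod 4), so reciprocity gives (235|487) = -(487|235). Reduce: 487 ≡ 17 (mod 235). Now have (17|235).
17 ≡ 1 (mod 4), so quadratic reciprocity gives (17|235) = (235|17). Reduce: 235 ≡ 14 (mod 17). Now have (14|17).
Factor out 2: 14 = 2·7. Since 17 ≡ 1 (mod 8), (2|17) = +1. Now have (7|17).
17 ≡ 1 (mod 4), so quadratic reciprocity gives (7|17) = (17|7). Reduce: 17 ≡ 3 (mod 7). Now have (3|7).
Both 3 ≡ 3 and 7 ≡ 3 (mod 4), so reciprocity gives (3|7) = -(7|3). Reduce: 7 ≡ 1 (mod 3). Now have -(1|3).
(1|3) = 1. Collecting the sign factors: -1.
(-235|487) = -1, and 487 is prime, so -235 is not a quadratic residue mod 487.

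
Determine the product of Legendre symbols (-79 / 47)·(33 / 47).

1

By multiplicativity, (-79·33 / 47) = (-79 / 47)·(33 / 47).
First factor (-79 / 47):
(-79 / 47)
  = (15 / 47)    [-79 ≡ 15 mod 47]
  = -(47 / 15)    [QR: both ≡ 3 mod 4, sign flips]
  = -(2 / 15)    [47 ≡ 2 mod 15]
  = -(1 / 15)    [15 ≡ 7 mod 8 ⇒ (2 / 15) = +1]
  = -1    [(1 / 15) = 1]
Second factor (33 / 47):
(33 / 47)
  = (47 / 33)    [QR: 33 ≡ 1 mod 4, sign kept]
  = (14 / 33)    [47 ≡ 14 mod 33]
  = (7 / 33)    [33 ≡ 1 mod 8 ⇒ (2 / 33) = +1]
  = (33 / 7)    [QR: 33 ≡ 1 mod 4, sign kept]
  = (5 / 7)    [33 ≡ 5 mod 7]
  = (7 / 5)    [QR: 5 ≡ 1 mod 4, sign kept]
  = (2 / 5)    [7 ≡ 2 mod 5]
  = -(1 / 5)    [5 ≡ 5 mod 8 ⇒ (2 / 5) = -1]
  = -1    [(1 / 5) = 1]
Product: (-1)·(-1) = 1.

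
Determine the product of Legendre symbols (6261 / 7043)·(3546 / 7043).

By multiplicativity, (6261·3546 / 7043) = (6261 / 7043)·(3546 / 7043).
First factor (6261 / 7043):
(6261 / 7043)
  = (7043 / 6261)    [QR: 6261 ≡ 1 mod 4, sign kept]
  = (782 / 6261)    [7043 ≡ 782 mod 6261]
  = -(391 / 6261)    [6261 ≡ 5 mod 8 ⇒ (2 / 6261) = -1]
  = -(6261 / 391)    [QR: 6261 ≡ 1 mod 4, sign kept]
  = -(5 / 391)    [6261 ≡ 5 mod 391]
  = -(391 / 5)    [QR: 5 ≡ 1 mod 4, sign kept]
  = -(1 / 5)    [391 ≡ 1 mod 5]
  = -1    [(1 / 5) = 1]
Second factor (3546 / 7043):
(3546 / 7043)
  = -(1773 / 7043)    [7043 ≡ 3 mod 8 ⇒ (2 / 7043) = -1]
  = -(7043 / 1773)    [QR: 1773 ≡ 1 mod 4, sign kept]
  = -(1724 / 1773)    [7043 ≡ 1724 mod 1773]
  = -(431 / 1773)    [1773 ≡ 5 mod 8 ⇒ (2 / 1773)^2 = +1]
  = -(1773 / 431)    [QR: 1773 ≡ 1 mod 4, sign kept]
  = -(49 / 431)    [1773 ≡ 49 mod 431]
  = -(431 / 49)    [QR: 49 ≡ 1 mod 4, sign kept]
  = -(39 / 49)    [431 ≡ 39 mod 49]
  = -(49 / 39)    [QR: 49 ≡ 1 mod 4, sign kept]
  = -(10 / 39)    [49 ≡ 10 mod 39]
  = -(5 / 39)    [39 ≡ 7 mod 8 ⇒ (2 / 39) = +1]
  = -(39 / 5)    [QR: 5 ≡ 1 mod 4, sign kept]
  = -(4 / 5)    [39 ≡ 4 mod 5]
  = -(1 / 5)    [5 ≡ 5 mod 8 ⇒ (2 / 5)^2 = +1]
  = -1    [(1 / 5) = 1]
Product: (-1)·(-1) = 1.

1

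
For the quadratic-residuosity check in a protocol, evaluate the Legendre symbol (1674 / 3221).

1

(1674 / 3221)
  = -(837 / 3221)    [3221 ≡ 5 mod 8 ⇒ (2 / 3221) = -1]
  = -(3221 / 837)    [QR: 837 ≡ 1 mod 4, sign kept]
  = -(710 / 837)    [3221 ≡ 710 mod 837]
  = (355 / 837)    [837 ≡ 5 mod 8 ⇒ (2 / 837) = -1]
  = (837 / 355)    [QR: 837 ≡ 1 mod 4, sign kept]
  = (127 / 355)    [837 ≡ 127 mod 355]
  = -(355 / 127)    [QR: both ≡ 3 mod 4, sign flips]
  = -(101 / 127)    [355 ≡ 101 mod 127]
  = -(127 / 101)    [QR: 101 ≡ 1 mod 4, sign kept]
  = -(26 / 101)    [127 ≡ 26 mod 101]
  = (13 / 101)    [101 ≡ 5 mod 8 ⇒ (2 / 101) = -1]
  = (101 / 13)    [QR: 13 ≡ 1 mod 4, sign kept]
  = (10 / 13)    [101 ≡ 10 mod 13]
  = -(5 / 13)    [13 ≡ 5 mod 8 ⇒ (2 / 13) = -1]
  = -(13 / 5)    [QR: 5 ≡ 1 mod 4, sign kept]
  = -(3 / 5)    [13 ≡ 3 mod 5]
  = -(5 / 3)    [QR: 5 ≡ 1 mod 4, sign kept]
  = -(2 / 3)    [5 ≡ 2 mod 3]
  = (1 / 3)    [3 ≡ 3 mod 8 ⇒ (2 / 3) = -1]
  = 1    [(1 / 3) = 1]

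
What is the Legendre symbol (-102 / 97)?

(-102 / 97)
  = (102 / 97)    [97 ≡ 1 mod 4 ⇒ (-1 / 97) = +1]
  = (5 / 97)    [102 ≡ 5 mod 97]
  = (97 / 5)    [QR: 5 ≡ 1 mod 4, sign kept]
  = (2 / 5)    [97 ≡ 2 mod 5]
  = -(1 / 5)    [5 ≡ 5 mod 8 ⇒ (2 / 5) = -1]
  = -1    [(1 / 5) = 1]

-1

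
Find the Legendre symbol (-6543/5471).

(-6543/5471)
  = -(6543/5471)    [5471 ≡ 3 mod 4 ⇒ (-1/5471) = -1]
  = -(1072/5471)    [6543 ≡ 1072 mod 5471]
  = -(67/5471)    [5471 ≡ 7 mod 8 ⇒ (2/5471)^4 = +1]
  = (5471/67)    [QR: both ≡ 3 mod 4, sign flips]
  = (44/67)    [5471 ≡ 44 mod 67]
  = (11/67)    [67 ≡ 3 mod 8 ⇒ (2/67)^2 = +1]
  = -(67/11)    [QR: both ≡ 3 mod 4, sign flips]
  = -(1/11)    [67 ≡ 1 mod 11]
  = -1    [(1/11) = 1]

-1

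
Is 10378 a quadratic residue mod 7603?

(10378|7603)
  = (2775|7603)    [10378 ≡ 2775 mod 7603]
  = -(7603|2775)    [QR: both ≡ 3 mod 4, sign flips]
  = -(2053|2775)    [7603 ≡ 2053 mod 2775]
  = -(2775|2053)    [QR: 2053 ≡ 1 mod 4, sign kept]
  = -(722|2053)    [2775 ≡ 722 mod 2053]
  = (361|2053)    [2053 ≡ 5 mod 8 ⇒ (2|2053) = -1]
  = (2053|361)    [QR: 361 ≡ 1 mod 4, sign kept]
  = (248|361)    [2053 ≡ 248 mod 361]
  = (31|361)    [361 ≡ 1 mod 8 ⇒ (2|361)^3 = +1]
  = (361|31)    [QR: 361 ≡ 1 mod 4, sign kept]
  = (20|31)    [361 ≡ 20 mod 31]
  = (5|31)    [31 ≡ 7 mod 8 ⇒ (2|31)^2 = +1]
  = (31|5)    [QR: 5 ≡ 1 mod 4, sign kept]
  = (1|5)    [31 ≡ 1 mod 5]
  = 1    [(1|5) = 1]
(10378|7603) = 1, and 7603 is prime, so 10378 is a quadratic residue mod 7603.

yes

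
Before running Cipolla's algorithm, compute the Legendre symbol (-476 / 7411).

-1

Reduce the numerator: -476 ≡ 6935 (mod 7411), so (-476 / 7411) = (6935 / 7411).
Both 6935 ≡ 3 and 7411 ≡ 3 (mod 4), so reciprocity gives (6935 / 7411) = -(7411 / 6935). Reduce: 7411 ≡ 476 (mod 6935). Now have -(476 / 6935).
Factor out 2: 476 = 2^2·119. Since 6935 ≡ 7 (mod 8), (2 / 6935) = +1, and (2 / 6935)^2 = +1. Now have -(119 / 6935).
Both 119 ≡ 3 and 6935 ≡ 3 (mod 4), so reciprocity gives (119 / 6935) = -(6935 / 119). Reduce: 6935 ≡ 33 (mod 119). Now have (33 / 119).
33 ≡ 1 (mod 4), so quadratic reciprocity gives (33 / 119) = (119 / 33). Reduce: 119 ≡ 20 (mod 33). Now have (20 / 33).
Factor out 2: 20 = 2^2·5. Since 33 ≡ 1 (mod 8), (2 / 33) = +1, and (2 / 33)^2 = +1. Now have (5 / 33).
5 ≡ 1 (mod 4), so quadratic reciprocity gives (5 / 33) = (33 / 5). Reduce: 33 ≡ 3 (mod 5). Now have (3 / 5).
5 ≡ 1 (mod 4), so quadratic reciprocity gives (3 / 5) = (5 / 3). Reduce: 5 ≡ 2 (mod 3). Now have (2 / 3).
Factor out 2: 2 = 2. Since 3 ≡ 3 (mod 8), (2 / 3) = -1. Now have -(1 / 3).
(1 / 3) = 1. Collecting the sign factors: -1.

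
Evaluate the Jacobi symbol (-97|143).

1

Reduce the numerator: -97 ≡ 46 (mod 143), so (-97|143) = (46|143).
Factor out 2: 46 = 2·23. Since 143 ≡ 7 (mod 8), (2|143) = +1. Now have (23|143).
Both 23 ≡ 3 and 143 ≡ 3 (mod 4), so reciprocity gives (23|143) = -(143|23). Reduce: 143 ≡ 5 (mod 23). Now have -(5|23).
5 ≡ 1 (mod 4), so quadratic reciprocity gives (5|23) = (23|5). Reduce: 23 ≡ 3 (mod 5). Now have -(3|5).
5 ≡ 1 (mod 4), so quadratic reciprocity gives (3|5) = (5|3). Reduce: 5 ≡ 2 (mod 3). Now have -(2|3).
Factor out 2: 2 = 2. Since 3 ≡ 3 (mod 8), (2|3) = -1. Now have (1|3).
(1|3) = 1. Collecting the sign factors: 1.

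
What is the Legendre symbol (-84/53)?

Reduce the numerator: -84 ≡ 22 (mod 53), so (-84/53) = (22/53).
Factor out 2: 22 = 2·11. Since 53 ≡ 5 (mod 8), (2/53) = -1. Now have -(11/53).
53 ≡ 1 (mod 4), so quadratic reciprocity gives (11/53) = (53/11). Reduce: 53 ≡ 9 (mod 11). Now have -(9/11).
9 ≡ 1 (mod 4), so quadratic reciprocity gives (9/11) = (11/9). Reduce: 11 ≡ 2 (mod 9). Now have -(2/9).
Factor out 2: 2 = 2. Since 9 ≡ 1 (mod 8), (2/9) = +1. Now have -(1/9).
(1/9) = 1. Collecting the sign factors: -1.

-1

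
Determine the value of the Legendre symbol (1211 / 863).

1

(1211 / 863)
  = (348 / 863)    [1211 ≡ 348 mod 863]
  = (87 / 863)    [863 ≡ 7 mod 8 ⇒ (2 / 863)^2 = +1]
  = -(863 / 87)    [QR: both ≡ 3 mod 4, sign flips]
  = -(80 / 87)    [863 ≡ 80 mod 87]
  = -(5 / 87)    [87 ≡ 7 mod 8 ⇒ (2 / 87)^4 = +1]
  = -(87 / 5)    [QR: 5 ≡ 1 mod 4, sign kept]
  = -(2 / 5)    [87 ≡ 2 mod 5]
  = (1 / 5)    [5 ≡ 5 mod 8 ⇒ (2 / 5) = -1]
  = 1    [(1 / 5) = 1]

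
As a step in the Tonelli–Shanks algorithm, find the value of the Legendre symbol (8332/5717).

1

Reduce the numerator: 8332 ≡ 2615 (mod 5717), so (8332/5717) = (2615/5717).
5717 ≡ 1 (mod 4), so quadratic reciprocity gives (2615/5717) = (5717/2615). Reduce: 5717 ≡ 487 (mod 2615). Now have (487/2615).
Both 487 ≡ 3 and 2615 ≡ 3 (mod 4), so reciprocity gives (487/2615) = -(2615/487). Reduce: 2615 ≡ 180 (mod 487). Now have -(180/487).
Factor out 2: 180 = 2^2·45. Since 487 ≡ 7 (mod 8), (2/487) = +1, and (2/487)^2 = +1. Now have -(45/487).
45 ≡ 1 (mod 4), so quadratic reciprocity gives (45/487) = (487/45). Reduce: 487 ≡ 37 (mod 45). Now have -(37/45).
37 ≡ 1 (mod 4), so quadratic reciprocity gives (37/45) = (45/37). Reduce: 45 ≡ 8 (mod 37). Now have -(8/37).
Factor out 2: 8 = 2^3. Since 37 ≡ 5 (mod 8), (2/37) = -1, and (2/37)^3 = -1. Now have (1/37).
(1/37) = 1. Collecting the sign factors: 1.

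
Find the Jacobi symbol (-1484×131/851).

By multiplicativity, (-1484·131/851) = (-1484/851)·(131/851).
First factor (-1484/851):
(-1484/851)
  = (218/851)    [-1484 ≡ 218 mod 851]
  = -(109/851)    [851 ≡ 3 mod 8 ⇒ (2/851) = -1]
  = -(851/109)    [QR: 109 ≡ 1 mod 4, sign kept]
  = -(88/109)    [851 ≡ 88 mod 109]
  = (11/109)    [109 ≡ 5 mod 8 ⇒ (2/109)^3 = -1]
  = (109/11)    [QR: 109 ≡ 1 mod 4, sign kept]
  = (10/11)    [109 ≡ 10 mod 11]
  = -(5/11)    [11 ≡ 3 mod 8 ⇒ (2/11) = -1]
  = -(11/5)    [QR: 5 ≡ 1 mod 4, sign kept]
  = -(1/5)    [11 ≡ 1 mod 5]
  = -1    [(1/5) = 1]
Second factor (131/851):
(131/851)
  = -(851/131)    [QR: both ≡ 3 mod 4, sign flips]
  = -(65/131)    [851 ≡ 65 mod 131]
  = -(131/65)    [QR: 65 ≡ 1 mod 4, sign kept]
  = -(1/65)    [131 ≡ 1 mod 65]
  = -1    [(1/65) = 1]
Product: (-1)·(-1) = 1.

1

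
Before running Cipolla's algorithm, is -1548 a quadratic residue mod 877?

(-1548|877)
  = (1548|877)    [877 ≡ 1 mod 4 ⇒ (-1|877) = +1]
  = (671|877)    [1548 ≡ 671 mod 877]
  = (877|671)    [QR: 877 ≡ 1 mod 4, sign kept]
  = (206|671)    [877 ≡ 206 mod 671]
  = (103|671)    [671 ≡ 7 mod 8 ⇒ (2|671) = +1]
  = -(671|103)    [QR: both ≡ 3 mod 4, sign flips]
  = -(53|103)    [671 ≡ 53 mod 103]
  = -(103|53)    [QR: 53 ≡ 1 mod 4, sign kept]
  = -(50|53)    [103 ≡ 50 mod 53]
  = (25|53)    [53 ≡ 5 mod 8 ⇒ (2|53) = -1]
  = (53|25)    [QR: 25 ≡ 1 mod 4, sign kept]
  = (3|25)    [53 ≡ 3 mod 25]
  = (25|3)    [QR: 25 ≡ 1 mod 4, sign kept]
  = (1|3)    [25 ≡ 1 mod 3]
  = 1    [(1|3) = 1]
(-1548|877) = 1, and 877 is prime, so -1548 is a quadratic residue mod 877.

yes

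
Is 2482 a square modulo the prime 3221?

no

Factor out 2: 2482 = 2·1241. Since 3221 ≡ 5 (mod 8), (2|3221) = -1. Now have -(1241|3221).
1241 ≡ 1 (mod 4), so quadratic reciprocity gives (1241|3221) = (3221|1241). Reduce: 3221 ≡ 739 (mod 1241). Now have -(739|1241).
1241 ≡ 1 (mod 4), so quadratic reciprocity gives (739|1241) = (1241|739). Reduce: 1241 ≡ 502 (mod 739). Now have -(502|739).
Factor out 2: 502 = 2·251. Since 739 ≡ 3 (mod 8), (2|739) = -1. Now have (251|739).
Both 251 ≡ 3 and 739 ≡ 3 (mod 4), so reciprocity gives (251|739) = -(739|251). Reduce: 739 ≡ 237 (mod 251). Now have -(237|251).
237 ≡ 1 (mod 4), so quadratic reciprocity gives (237|251) = (251|237). Reduce: 251 ≡ 14 (mod 237). Now have -(14|237).
Factor out 2: 14 = 2·7. Since 237 ≡ 5 (mod 8), (2|237) = -1. Now have (7|237).
237 ≡ 1 (mod 4), so quadratic reciprocity gives (7|237) = (237|7). Reduce: 237 ≡ 6 (mod 7). Now have (6|7).
Factor out 2: 6 = 2·3. Since 7 ≡ 7 (mod 8), (2|7) = +1. Now have (3|7).
Both 3 ≡ 3 and 7 ≡ 3 (mod 4), so reciprocity gives (3|7) = -(7|3). Reduce: 7 ≡ 1 (mod 3). Now have -(1|3).
(1|3) = 1. Collecting the sign factors: -1.
The Legendre symbol is -1, so x^2 ≡ 2482 (mod 3221) has no solution.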